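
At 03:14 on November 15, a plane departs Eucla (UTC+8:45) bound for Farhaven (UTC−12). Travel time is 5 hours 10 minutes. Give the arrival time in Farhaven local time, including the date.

Convert departure to UTC: 03:14 − 8:45 = 18:29 UTC on Nov 14.
Add 5 hours and 10 minutes travel time → 23:39 UTC.
Farhaven is UTC−12:00, so local arrival = 23:39 − 12:00 = 11:39 on Nov 14.

11:39 on November 14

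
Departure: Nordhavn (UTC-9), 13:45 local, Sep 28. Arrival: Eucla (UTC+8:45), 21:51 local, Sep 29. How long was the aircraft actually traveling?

14 hours 21 minutes

Departure in UTC: 13:45 + 9:00 = 22:45 on Sep 28.
Arrival in UTC: 21:51 − 8:45 = 13:06 on Sep 29.
Elapsed = 13:06 − 22:45 (+1 day) = 14 hours 21 minutes.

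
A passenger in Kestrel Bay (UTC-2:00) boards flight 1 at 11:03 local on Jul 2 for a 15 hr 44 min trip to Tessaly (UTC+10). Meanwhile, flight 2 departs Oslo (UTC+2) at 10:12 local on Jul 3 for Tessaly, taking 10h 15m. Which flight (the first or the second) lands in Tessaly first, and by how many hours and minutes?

the first, by 13 hours 40 minutes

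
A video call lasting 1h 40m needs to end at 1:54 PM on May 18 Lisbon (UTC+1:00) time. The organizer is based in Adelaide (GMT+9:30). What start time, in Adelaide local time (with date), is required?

8:44 PM on May 18

Target end time in UTC: 1:54 PM − 1:00 = 12:54 PM on May 18.
Subtract 1 hour and 40 minutes → start 11:14 AM UTC on May 18.
Adelaide is UTC+9:30: 11:14 AM + 9:30 = 8:44 PM on May 18.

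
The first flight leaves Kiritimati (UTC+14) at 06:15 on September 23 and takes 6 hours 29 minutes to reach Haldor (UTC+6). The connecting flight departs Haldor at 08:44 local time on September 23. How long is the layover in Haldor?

4 hours

Convert departure to UTC: 06:15 − 14:00 = 16:15 UTC on Sep 22.
Add 6 hours and 29 minutes flight time → 22:44 UTC.
Haldor is UTC+6:00, so local arrival = 22:44 + 6:00 = 04:44 on Sep 23.
Layover = 08:44 − 04:44 = 4 hours.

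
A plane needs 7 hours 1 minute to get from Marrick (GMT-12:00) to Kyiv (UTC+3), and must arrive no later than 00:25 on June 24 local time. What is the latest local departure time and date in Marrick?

Target arrival in UTC: 00:25 − 3:00 = 21:25 on Jun 23.
Subtract 7 hours 1 minute → departure 14:24 UTC on Jun 23.
Marrick is UTC−12:00: 14:24 − 12:00 = 02:24 on Jun 23.

02:24 on Jun 23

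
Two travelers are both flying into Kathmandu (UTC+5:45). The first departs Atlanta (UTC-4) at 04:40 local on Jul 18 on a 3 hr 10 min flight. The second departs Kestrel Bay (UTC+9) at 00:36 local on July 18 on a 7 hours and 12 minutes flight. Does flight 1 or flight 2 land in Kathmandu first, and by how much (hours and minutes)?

Flight 1 in UTC: 04:40 + 4:00 = 08:40 on Jul 18.
+3 hours 10 minutes → arrive 11:50 UTC on Jul 18.
Flight 2 in UTC: 00:36 − 9:00 = 15:36 on Jul 17.
+7 hours and 12 minutes → arrive 22:48 UTC on Jul 17.
Flight 2 lands earlier by 13 hours 2 minutes.

the second, by 13 hours 2 minutes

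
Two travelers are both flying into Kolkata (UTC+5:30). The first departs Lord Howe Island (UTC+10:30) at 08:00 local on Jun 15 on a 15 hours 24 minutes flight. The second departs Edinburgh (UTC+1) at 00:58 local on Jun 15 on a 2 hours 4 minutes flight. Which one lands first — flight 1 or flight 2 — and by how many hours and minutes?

Flight 1 in UTC: 08:00 − 10:30 = 21:30 on Jun 14.
+15 hours and 24 minutes → arrive 12:54 UTC on Jun 15.
Flight 2 in UTC: 00:58 − 1:00 = 23:58 on Jun 14.
+2 hours 4 minutes → arrive 02:02 UTC on Jun 15.
Flight 2 lands earlier by 10 hours 52 minutes.

the second, by 10 hours 52 minutes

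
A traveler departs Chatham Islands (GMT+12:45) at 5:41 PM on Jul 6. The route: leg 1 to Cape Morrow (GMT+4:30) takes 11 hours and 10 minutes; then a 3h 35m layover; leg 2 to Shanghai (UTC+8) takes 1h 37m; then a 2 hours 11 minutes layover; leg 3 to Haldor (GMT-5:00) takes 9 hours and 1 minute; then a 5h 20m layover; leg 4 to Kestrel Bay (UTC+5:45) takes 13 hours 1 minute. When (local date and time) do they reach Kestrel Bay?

8:36 AM on July 8

Convert departure to UTC: 5:41 PM − 12:45 = 4:56 AM UTC on Jul 6.
Add 11 hours and 10 minutes leg 1 → 4:06 PM UTC.
Add 3 hours 35 minutes layover in Cape Morrow → 7:41 PM UTC.
Add 1 hour and 37 minutes leg 2 → 9:18 PM UTC.
Add 2 hours 11 minutes layover in Shanghai → 11:29 PM UTC.
Add 9 hours 1 minute leg 3 → 8:30 AM UTC (Jul 7).
Add 5 hours 20 minutes layover in Haldor → 1:50 PM UTC.
Add 13 hours 1 minute leg 4 → 2:51 AM UTC (Jul 8).
Kestrel Bay is UTC+5:45, so local arrival = 2:51 AM + 5:45 = 8:36 AM on Jul 8.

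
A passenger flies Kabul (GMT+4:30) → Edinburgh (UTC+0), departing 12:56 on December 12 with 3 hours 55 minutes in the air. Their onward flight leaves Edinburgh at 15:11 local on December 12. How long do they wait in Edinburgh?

2 hours 50 minutes

Convert departure to UTC: 12:56 − 4:30 = 08:26 UTC on Dec 12.
Add 3 hours 55 minutes flight time → 12:21 UTC.
Edinburgh is UTC+0, so local arrival is the same: 12:21 on Dec 12.
Layover = 15:11 − 12:21 = 2 hours 50 minutes.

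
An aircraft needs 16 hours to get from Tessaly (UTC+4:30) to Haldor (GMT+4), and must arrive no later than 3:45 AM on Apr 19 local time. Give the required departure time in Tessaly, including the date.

12:15 PM on April 18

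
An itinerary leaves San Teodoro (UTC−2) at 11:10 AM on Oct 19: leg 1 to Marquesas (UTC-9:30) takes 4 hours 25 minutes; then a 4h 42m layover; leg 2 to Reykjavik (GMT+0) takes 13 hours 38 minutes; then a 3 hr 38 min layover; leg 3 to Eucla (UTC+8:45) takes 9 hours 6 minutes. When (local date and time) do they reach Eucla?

Convert departure to UTC: 11:10 AM + 2:00 = 1:10 PM UTC on Oct 19.
Add 4 hours 25 minutes leg 1 → 5:35 PM UTC.
Add 4 hours 42 minutes layover in Marquesas → 10:17 PM UTC.
Add 13 hours and 38 minutes leg 2 → 11:55 AM UTC (Oct 20).
Add 3 hours and 38 minutes layover in Reykjavik → 3:33 PM UTC.
Add 9 hours 6 minutes leg 3 → 12:39 AM UTC (Oct 21).
Eucla is UTC+8:45, so local arrival = 12:39 AM + 8:45 = 9:24 AM on Oct 21.

9:24 AM on Oct 21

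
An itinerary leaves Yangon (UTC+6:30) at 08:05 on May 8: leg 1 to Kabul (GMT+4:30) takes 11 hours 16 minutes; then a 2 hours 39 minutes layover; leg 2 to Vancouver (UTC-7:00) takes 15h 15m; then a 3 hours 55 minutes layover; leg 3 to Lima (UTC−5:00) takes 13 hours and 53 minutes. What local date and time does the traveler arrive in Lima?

19:33 on May 9

Convert departure to UTC: 08:05 − 6:30 = 01:35 UTC on May 8.
Add 11 hours and 16 minutes leg 1 → 12:51 UTC.
Add 2 hours 39 minutes layover in Kabul → 15:30 UTC.
Add 15 hours and 15 minutes leg 2 → 06:45 UTC (May 9).
Add 3 hours 55 minutes layover in Vancouver → 10:40 UTC.
Add 13 hours 53 minutes leg 3 → 00:33 UTC (May 10).
Lima is UTC−5:00, so local arrival = 00:33 − 5:00 = 19:33 on May 9.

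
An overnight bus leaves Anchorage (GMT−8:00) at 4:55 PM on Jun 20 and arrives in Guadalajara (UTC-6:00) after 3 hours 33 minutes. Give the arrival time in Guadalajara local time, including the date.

10:28 PM on Jun 20

Convert departure to UTC: 4:55 PM + 8:00 = 12:55 AM UTC on Jun 21.
Add 3 hours 33 minutes travel time → 4:28 AM UTC.
Guadalajara is UTC−6:00, so local arrival = 4:28 AM − 6:00 = 10:28 PM on Jun 20.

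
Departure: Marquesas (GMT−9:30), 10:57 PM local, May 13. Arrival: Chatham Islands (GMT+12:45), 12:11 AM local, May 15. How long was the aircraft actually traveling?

2 hours 59 minutes

Departure in UTC: 10:57 PM + 9:30 = 8:27 AM on May 14.
Arrival in UTC: 12:11 AM − 12:45 = 11:26 AM on May 14.
Elapsed = 11:26 AM − 8:27 AM = 2 hours 59 minutes.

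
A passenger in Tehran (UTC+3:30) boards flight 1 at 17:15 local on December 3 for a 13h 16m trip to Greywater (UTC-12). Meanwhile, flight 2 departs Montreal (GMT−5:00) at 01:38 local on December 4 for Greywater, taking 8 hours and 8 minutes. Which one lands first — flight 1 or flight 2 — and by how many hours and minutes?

the first, by 11 hours 45 minutes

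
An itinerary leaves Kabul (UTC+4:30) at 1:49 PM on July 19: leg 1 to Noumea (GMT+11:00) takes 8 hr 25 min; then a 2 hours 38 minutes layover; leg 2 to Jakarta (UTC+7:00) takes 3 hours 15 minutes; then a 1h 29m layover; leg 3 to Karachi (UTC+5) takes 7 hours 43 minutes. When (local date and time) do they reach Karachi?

Convert departure to UTC: 1:49 PM − 4:30 = 9:19 AM UTC on Jul 19.
Add 8 hours 25 minutes leg 1 → 5:44 PM UTC.
Add 2 hours and 38 minutes layover in Noumea → 8:22 PM UTC.
Add 3 hours 15 minutes leg 2 → 11:37 PM UTC.
Add 1 hour 29 minutes layover in Jakarta → 1:06 AM UTC (Jul 20).
Add 7 hours and 43 minutes leg 3 → 8:49 AM UTC.
Karachi is UTC+5:00, so local arrival = 8:49 AM + 5:00 = 1:49 PM on Jul 20.

1:49 PM on July 20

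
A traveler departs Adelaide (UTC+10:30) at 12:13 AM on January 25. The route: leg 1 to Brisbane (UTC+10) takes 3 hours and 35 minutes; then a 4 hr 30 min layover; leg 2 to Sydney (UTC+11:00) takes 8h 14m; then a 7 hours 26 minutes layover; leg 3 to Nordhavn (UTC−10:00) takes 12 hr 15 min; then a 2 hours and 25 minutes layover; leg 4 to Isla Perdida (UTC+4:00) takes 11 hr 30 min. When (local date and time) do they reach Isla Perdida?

7:38 PM on Jan 26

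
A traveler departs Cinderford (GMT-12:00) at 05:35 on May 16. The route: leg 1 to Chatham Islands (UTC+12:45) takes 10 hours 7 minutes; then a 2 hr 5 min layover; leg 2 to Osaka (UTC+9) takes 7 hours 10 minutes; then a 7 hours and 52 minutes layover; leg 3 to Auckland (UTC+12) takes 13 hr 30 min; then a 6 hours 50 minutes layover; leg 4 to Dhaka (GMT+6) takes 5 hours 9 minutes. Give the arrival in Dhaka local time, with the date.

Convert departure to UTC: 05:35 + 12:00 = 17:35 UTC on May 16.
Add 10 hours 7 minutes leg 1 → 03:42 UTC (May 17).
Add 2 hours 5 minutes layover in Chatham Islands → 05:47 UTC.
Add 7 hours 10 minutes leg 2 → 12:57 UTC.
Add 7 hours and 52 minutes layover in Osaka → 20:49 UTC.
Add 13 hours 30 minutes leg 3 → 10:19 UTC (May 18).
Add 6 hours and 50 minutes layover in Auckland → 17:09 UTC.
Add 5 hours 9 minutes leg 4 → 22:18 UTC.
Dhaka is UTC+6:00, so local arrival = 22:18 + 6:00 = 04:18 on May 19.

04:18 on May 19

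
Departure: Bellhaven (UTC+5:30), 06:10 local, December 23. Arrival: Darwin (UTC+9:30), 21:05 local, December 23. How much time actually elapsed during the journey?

10 hours 55 minutes

Departure in UTC: 06:10 − 5:30 = 00:40 on Dec 23.
Arrival in UTC: 21:05 − 9:30 = 11:35 on Dec 23.
Elapsed = 11:35 − 00:40 = 10 hours 55 minutes.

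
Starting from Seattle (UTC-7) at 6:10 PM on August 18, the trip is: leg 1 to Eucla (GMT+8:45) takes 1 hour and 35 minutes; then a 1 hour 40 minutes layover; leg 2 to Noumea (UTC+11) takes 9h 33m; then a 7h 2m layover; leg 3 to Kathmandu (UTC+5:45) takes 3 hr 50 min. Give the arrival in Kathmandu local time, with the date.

6:35 AM on August 20

Convert departure to UTC: 6:10 PM + 7:00 = 1:10 AM UTC on Aug 19.
Add 1 hour 35 minutes leg 1 → 2:45 AM UTC.
Add 1 hour 40 minutes layover in Eucla → 4:25 AM UTC.
Add 9 hours and 33 minutes leg 2 → 1:58 PM UTC.
Add 7 hours 2 minutes layover in Noumea → 9:00 PM UTC.
Add 3 hours and 50 minutes leg 3 → 12:50 AM UTC (Aug 20).
Kathmandu is UTC+5:45, so local arrival = 12:50 AM + 5:45 = 6:35 AM on Aug 20.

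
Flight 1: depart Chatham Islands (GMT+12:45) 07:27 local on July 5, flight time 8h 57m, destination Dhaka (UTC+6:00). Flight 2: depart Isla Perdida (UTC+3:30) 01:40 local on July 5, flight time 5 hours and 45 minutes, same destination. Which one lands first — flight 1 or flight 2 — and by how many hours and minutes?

Flight 1 in UTC: 07:27 − 12:45 = 18:42 on Jul 4.
+8 hours 57 minutes → arrive 03:39 UTC on Jul 5.
Flight 2 in UTC: 01:40 − 3:30 = 22:10 on Jul 4.
+5 hours and 45 minutes → arrive 03:55 UTC on Jul 5.
Flight 1 lands earlier by 16 minutes.

the first, by 16 minutes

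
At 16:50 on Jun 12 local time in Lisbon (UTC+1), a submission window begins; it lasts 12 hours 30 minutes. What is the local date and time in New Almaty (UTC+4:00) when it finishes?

New Almaty is 3:00 ahead of Lisbon.
After 12 hours 30 minutes it is 05:20 (Jun 13) in Lisbon.
Shift by the zone difference: 05:20 + 3:00 = 08:20 on Jun 13 in New Almaty.

08:20 on Jun 13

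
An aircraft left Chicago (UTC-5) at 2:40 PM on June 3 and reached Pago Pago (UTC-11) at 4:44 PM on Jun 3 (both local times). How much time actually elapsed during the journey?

Departure in UTC: 2:40 PM + 5:00 = 7:40 PM on Jun 3.
Arrival in UTC: 4:44 PM + 11:00 = 3:44 AM on Jun 4.
Elapsed = 3:44 AM − 7:40 PM (+1 day) = 8 hours 4 minutes.

8 hours 4 minutes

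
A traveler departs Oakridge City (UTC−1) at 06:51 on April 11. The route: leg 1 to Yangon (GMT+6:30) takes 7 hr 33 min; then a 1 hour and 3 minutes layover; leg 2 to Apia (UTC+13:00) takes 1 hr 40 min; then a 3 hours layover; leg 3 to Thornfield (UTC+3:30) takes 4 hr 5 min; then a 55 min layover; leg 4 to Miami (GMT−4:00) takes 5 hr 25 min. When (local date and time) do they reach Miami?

03:32 on April 12

Convert departure to UTC: 06:51 + 1:00 = 07:51 UTC on Apr 11.
Add 7 hours 33 minutes leg 1 → 15:24 UTC.
Add 1 hour and 3 minutes layover in Yangon → 16:27 UTC.
Add 1 hour and 40 minutes leg 2 → 18:07 UTC.
Add 3 hours layover in Apia → 21:07 UTC.
Add 4 hours and 5 minutes leg 3 → 01:12 UTC (Apr 12).
Add 55 minutes layover in Thornfield → 02:07 UTC.
Add 5 hours 25 minutes leg 4 → 07:32 UTC.
Miami is UTC−4:00, so local arrival = 07:32 − 4:00 = 03:32 on Apr 12.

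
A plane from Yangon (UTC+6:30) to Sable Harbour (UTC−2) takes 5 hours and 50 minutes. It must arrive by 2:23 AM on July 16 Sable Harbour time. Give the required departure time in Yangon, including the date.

5:03 AM on Jul 16

Target arrival in UTC: 2:23 AM + 2:00 = 4:23 AM on Jul 16.
Subtract 5 hours and 50 minutes → departure 10:33 PM UTC on Jul 15.
Yangon is UTC+6:30: 10:33 PM + 6:30 = 5:03 AM on Jul 16.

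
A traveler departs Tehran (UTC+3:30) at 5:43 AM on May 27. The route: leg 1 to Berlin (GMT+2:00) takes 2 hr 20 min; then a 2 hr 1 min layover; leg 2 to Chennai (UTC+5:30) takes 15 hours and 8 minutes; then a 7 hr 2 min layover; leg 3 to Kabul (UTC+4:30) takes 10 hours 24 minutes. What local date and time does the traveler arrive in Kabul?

7:38 PM on May 28

Convert departure to UTC: 5:43 AM − 3:30 = 2:13 AM UTC on May 27.
Add 2 hours 20 minutes leg 1 → 4:33 AM UTC.
Add 2 hours and 1 minute layover in Berlin → 6:34 AM UTC.
Add 15 hours and 8 minutes leg 2 → 9:42 PM UTC.
Add 7 hours 2 minutes layover in Chennai → 4:44 AM UTC (May 28).
Add 10 hours and 24 minutes leg 3 → 3:08 PM UTC.
Kabul is UTC+4:30, so local arrival = 3:08 PM + 4:30 = 7:38 PM on May 28.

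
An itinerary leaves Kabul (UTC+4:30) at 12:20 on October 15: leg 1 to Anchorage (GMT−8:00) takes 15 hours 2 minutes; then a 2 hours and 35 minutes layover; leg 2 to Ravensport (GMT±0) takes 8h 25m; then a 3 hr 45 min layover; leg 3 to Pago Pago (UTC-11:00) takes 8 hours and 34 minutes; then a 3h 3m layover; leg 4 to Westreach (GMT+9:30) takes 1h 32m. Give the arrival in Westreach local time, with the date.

12:16 on Oct 17

Convert departure to UTC: 12:20 − 4:30 = 07:50 UTC on Oct 15.
Add 15 hours 2 minutes leg 1 → 22:52 UTC.
Add 2 hours 35 minutes layover in Anchorage → 01:27 UTC (Oct 16).
Add 8 hours and 25 minutes leg 2 → 09:52 UTC.
Add 3 hours 45 minutes layover in Ravensport → 13:37 UTC.
Add 8 hours and 34 minutes leg 3 → 22:11 UTC.
Add 3 hours 3 minutes layover in Pago Pago → 01:14 UTC (Oct 17).
Add 1 hour 32 minutes leg 4 → 02:46 UTC.
Westreach is UTC+9:30, so local arrival = 02:46 + 9:30 = 12:16 on Oct 17.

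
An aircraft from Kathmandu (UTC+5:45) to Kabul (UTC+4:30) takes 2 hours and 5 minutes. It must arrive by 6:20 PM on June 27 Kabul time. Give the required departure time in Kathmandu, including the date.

5:30 PM on June 27

Target arrival in UTC: 6:20 PM − 4:30 = 1:50 PM on Jun 27.
Subtract 2 hours and 5 minutes → departure 11:45 AM UTC on Jun 27.
Kathmandu is UTC+5:45: 11:45 AM + 5:45 = 5:30 PM on Jun 27.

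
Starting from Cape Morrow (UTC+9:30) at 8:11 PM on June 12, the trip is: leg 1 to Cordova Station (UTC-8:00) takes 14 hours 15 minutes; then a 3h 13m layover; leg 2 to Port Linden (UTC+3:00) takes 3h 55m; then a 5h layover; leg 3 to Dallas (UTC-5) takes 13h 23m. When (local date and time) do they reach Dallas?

9:27 PM on June 13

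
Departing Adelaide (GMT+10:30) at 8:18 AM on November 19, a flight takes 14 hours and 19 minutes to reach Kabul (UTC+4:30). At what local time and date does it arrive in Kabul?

4:37 PM on November 19

Kabul is 6:00 behind Adelaide.
After 14 hours 19 minutes it is 10:37 PM in Adelaide.
Shift by the zone difference: 10:37 PM − 6:00 = 4:37 PM on Nov 19 in Kabul.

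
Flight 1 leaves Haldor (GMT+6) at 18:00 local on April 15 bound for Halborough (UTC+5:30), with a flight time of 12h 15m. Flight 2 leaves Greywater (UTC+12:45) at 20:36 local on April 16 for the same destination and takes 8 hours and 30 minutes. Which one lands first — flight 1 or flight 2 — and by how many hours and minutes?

the first, by 16 hours 6 minutes

Flight 1 in UTC: 18:00 − 6:00 = 12:00 on Apr 15.
+12 hours 15 minutes → arrive 00:15 UTC on Apr 16.
Flight 2 in UTC: 20:36 − 12:45 = 07:51 on Apr 16.
+8 hours 30 minutes → arrive 16:21 UTC on Apr 16.
Flight 1 lands earlier by 16 hours 6 minutes.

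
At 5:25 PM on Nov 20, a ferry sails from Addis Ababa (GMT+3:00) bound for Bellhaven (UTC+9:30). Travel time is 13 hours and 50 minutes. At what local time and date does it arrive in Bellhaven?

1:45 PM on Nov 21

Bellhaven is 6:30 ahead of Addis Ababa.
After 13 hours and 50 minutes it is 7:15 AM (Nov 21) in Addis Ababa.
Shift by the zone difference: 7:15 AM + 6:30 = 1:45 PM on Nov 21 in Bellhaven.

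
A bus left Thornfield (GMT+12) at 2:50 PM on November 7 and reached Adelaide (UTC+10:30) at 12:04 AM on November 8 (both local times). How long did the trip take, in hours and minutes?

10 hours 44 minutes

Departure in UTC: 2:50 PM − 12:00 = 2:50 AM on Nov 7.
Arrival in UTC: 12:04 AM − 10:30 = 1:34 PM on Nov 7.
Elapsed = 1:34 PM − 2:50 AM = 10 hours 44 minutes.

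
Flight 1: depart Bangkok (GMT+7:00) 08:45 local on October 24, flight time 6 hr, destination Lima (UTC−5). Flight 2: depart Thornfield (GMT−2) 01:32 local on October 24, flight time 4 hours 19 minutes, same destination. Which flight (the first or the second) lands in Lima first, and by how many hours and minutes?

Flight 1 in UTC: 08:45 − 7:00 = 01:45 on Oct 24.
+6 hours → arrive 07:45 UTC on Oct 24.
Flight 2 in UTC: 01:32 + 2:00 = 03:32 on Oct 24.
+4 hours and 19 minutes → arrive 07:51 UTC on Oct 24.
Flight 1 lands earlier by 6 minutes.

the first, by 6 minutes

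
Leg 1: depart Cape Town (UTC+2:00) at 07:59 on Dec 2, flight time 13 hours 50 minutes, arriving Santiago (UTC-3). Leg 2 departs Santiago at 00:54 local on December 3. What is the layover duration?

8 hours 5 minutes

Convert departure to UTC: 07:59 − 2:00 = 05:59 UTC on Dec 2.
Add 13 hours 50 minutes flight time → 19:49 UTC.
Santiago is UTC−3:00, so local arrival = 19:49 − 3:00 = 16:49 on Dec 2.
Layover = 00:54 − 16:49 (+1 day) = 8 hours 5 minutes.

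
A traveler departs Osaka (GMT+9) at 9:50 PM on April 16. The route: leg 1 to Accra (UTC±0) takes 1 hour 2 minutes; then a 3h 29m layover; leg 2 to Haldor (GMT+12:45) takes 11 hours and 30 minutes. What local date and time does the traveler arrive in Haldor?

5:36 PM on April 17

Convert departure to UTC: 9:50 PM − 9:00 = 12:50 PM UTC on Apr 16.
Add 1 hour 2 minutes leg 1 → 1:52 PM UTC.
Add 3 hours and 29 minutes layover in Accra → 5:21 PM UTC.
Add 11 hours and 30 minutes leg 2 → 4:51 AM UTC (Apr 17).
Haldor is UTC+12:45, so local arrival = 4:51 AM + 12:45 = 5:36 PM on Apr 17.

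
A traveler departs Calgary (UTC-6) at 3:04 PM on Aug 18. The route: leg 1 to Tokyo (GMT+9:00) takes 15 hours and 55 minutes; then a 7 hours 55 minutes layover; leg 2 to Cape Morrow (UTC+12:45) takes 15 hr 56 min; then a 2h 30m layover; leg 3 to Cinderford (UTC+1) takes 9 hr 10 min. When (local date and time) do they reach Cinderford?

1:30 AM on Aug 21

Convert departure to UTC: 3:04 PM + 6:00 = 9:04 PM UTC on Aug 18.
Add 15 hours 55 minutes leg 1 → 12:59 PM UTC (Aug 19).
Add 7 hours 55 minutes layover in Tokyo → 8:54 PM UTC.
Add 15 hours 56 minutes leg 2 → 12:50 PM UTC (Aug 20).
Add 2 hours 30 minutes layover in Cape Morrow → 3:20 PM UTC.
Add 9 hours and 10 minutes leg 3 → 12:30 AM UTC (Aug 21).
Cinderford is UTC+1:00, so local arrival = 12:30 AM + 1:00 = 1:30 AM on Aug 21.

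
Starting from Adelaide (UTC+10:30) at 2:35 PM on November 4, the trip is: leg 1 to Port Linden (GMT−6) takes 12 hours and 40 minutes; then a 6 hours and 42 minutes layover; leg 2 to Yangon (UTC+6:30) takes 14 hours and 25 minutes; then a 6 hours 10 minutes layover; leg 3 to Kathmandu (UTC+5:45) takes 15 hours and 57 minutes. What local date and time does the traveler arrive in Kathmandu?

5:44 PM on November 6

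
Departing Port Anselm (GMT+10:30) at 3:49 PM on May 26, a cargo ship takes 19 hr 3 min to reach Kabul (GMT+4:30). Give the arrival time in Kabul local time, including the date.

4:52 AM on May 27

Convert departure to UTC: 3:49 PM − 10:30 = 5:19 AM UTC on May 26.
Add 19 hours 3 minutes travel time → 12:22 AM UTC (May 27).
Kabul is UTC+4:30, so local arrival = 12:22 AM + 4:30 = 4:52 AM on May 27.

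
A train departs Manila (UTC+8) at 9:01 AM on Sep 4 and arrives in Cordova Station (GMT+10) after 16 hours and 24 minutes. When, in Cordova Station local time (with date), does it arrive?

3:25 AM on Sep 5

Cordova Station is 2:00 ahead of Manila.
After 16 hours and 24 minutes it is 1:25 AM (Sep 5) in Manila.
Shift by the zone difference: 1:25 AM + 2:00 = 3:25 AM on Sep 5 in Cordova Station.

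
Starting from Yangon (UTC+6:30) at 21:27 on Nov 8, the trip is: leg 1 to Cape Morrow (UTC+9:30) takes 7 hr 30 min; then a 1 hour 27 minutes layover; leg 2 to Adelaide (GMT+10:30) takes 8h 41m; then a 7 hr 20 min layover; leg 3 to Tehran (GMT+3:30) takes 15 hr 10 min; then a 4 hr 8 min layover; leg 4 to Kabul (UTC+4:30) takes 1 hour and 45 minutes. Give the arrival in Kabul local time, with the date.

Convert departure to UTC: 21:27 − 6:30 = 14:57 UTC on Nov 8.
Add 7 hours and 30 minutes leg 1 → 22:27 UTC.
Add 1 hour 27 minutes layover in Cape Morrow → 23:54 UTC.
Add 8 hours and 41 minutes leg 2 → 08:35 UTC (Nov 9).
Add 7 hours 20 minutes layover in Adelaide → 15:55 UTC.
Add 15 hours and 10 minutes leg 3 → 07:05 UTC (Nov 10).
Add 4 hours 8 minutes layover in Tehran → 11:13 UTC.
Add 1 hour and 45 minutes leg 4 → 12:58 UTC.
Kabul is UTC+4:30, so local arrival = 12:58 + 4:30 = 17:28 on Nov 10.

17:28 on November 10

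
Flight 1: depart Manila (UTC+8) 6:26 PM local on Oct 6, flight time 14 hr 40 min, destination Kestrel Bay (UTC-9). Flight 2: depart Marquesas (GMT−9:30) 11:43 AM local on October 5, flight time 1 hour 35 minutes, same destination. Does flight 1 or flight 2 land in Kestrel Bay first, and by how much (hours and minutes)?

the second, by 26 hours 18 minutes

Flight 1 in UTC: 6:26 PM − 8:00 = 10:26 AM on Oct 6.
+14 hours 40 minutes → arrive 1:06 AM UTC on Oct 7.
Flight 2 in UTC: 11:43 AM + 9:30 = 9:13 PM on Oct 5.
+1 hour and 35 minutes → arrive 10:48 PM UTC on Oct 5.
Flight 2 lands earlier by 26 hours 18 minutes.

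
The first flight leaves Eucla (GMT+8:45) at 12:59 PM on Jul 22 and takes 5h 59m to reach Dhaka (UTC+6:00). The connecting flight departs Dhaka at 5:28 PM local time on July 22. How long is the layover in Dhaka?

1 hour 15 minutes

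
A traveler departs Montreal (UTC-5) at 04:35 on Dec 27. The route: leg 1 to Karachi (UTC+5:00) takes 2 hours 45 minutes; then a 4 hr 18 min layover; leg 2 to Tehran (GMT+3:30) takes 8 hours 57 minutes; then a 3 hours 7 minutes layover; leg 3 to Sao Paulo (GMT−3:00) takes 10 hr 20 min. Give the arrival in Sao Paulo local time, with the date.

Convert departure to UTC: 04:35 + 5:00 = 09:35 UTC on Dec 27.
Add 2 hours 45 minutes leg 1 → 12:20 UTC.
Add 4 hours and 18 minutes layover in Karachi → 16:38 UTC.
Add 8 hours and 57 minutes leg 2 → 01:35 UTC (Dec 28).
Add 3 hours and 7 minutes layover in Tehran → 04:42 UTC.
Add 10 hours and 20 minutes leg 3 → 15:02 UTC.
Sao Paulo is UTC−3:00, so local arrival = 15:02 − 3:00 = 12:02 on Dec 28.

12:02 on December 28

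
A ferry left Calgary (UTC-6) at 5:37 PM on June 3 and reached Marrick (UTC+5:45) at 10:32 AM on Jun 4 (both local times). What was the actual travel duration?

Marrick is 11:45 ahead of Calgary.
Clock-face elapsed time (ignoring zones) is 16 hours 55 minutes.
Actual elapsed = 16 hours 55 minutes − 11:45 = 5 hours 10 minutes.

5 hours 10 minutes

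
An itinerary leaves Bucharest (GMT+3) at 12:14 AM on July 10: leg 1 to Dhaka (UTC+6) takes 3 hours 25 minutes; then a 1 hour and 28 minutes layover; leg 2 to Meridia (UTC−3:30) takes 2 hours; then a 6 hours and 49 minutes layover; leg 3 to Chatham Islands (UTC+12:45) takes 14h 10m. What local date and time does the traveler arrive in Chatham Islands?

1:51 PM on July 11

Convert departure to UTC: 12:14 AM − 3:00 = 9:14 PM UTC on Jul 9.
Add 3 hours 25 minutes leg 1 → 12:39 AM UTC (Jul 10).
Add 1 hour 28 minutes layover in Dhaka → 2:07 AM UTC.
Add 2 hours leg 2 → 4:07 AM UTC.
Add 6 hours and 49 minutes layover in Meridia → 10:56 AM UTC.
Add 14 hours and 10 minutes leg 3 → 1:06 AM UTC (Jul 11).
Chatham Islands is UTC+12:45, so local arrival = 1:06 AM + 12:45 = 1:51 PM on Jul 11.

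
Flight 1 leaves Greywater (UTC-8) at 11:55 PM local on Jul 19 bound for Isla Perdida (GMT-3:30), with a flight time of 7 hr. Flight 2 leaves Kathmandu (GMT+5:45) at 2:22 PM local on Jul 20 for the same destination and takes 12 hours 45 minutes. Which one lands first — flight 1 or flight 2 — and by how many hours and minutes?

Flight 1 in UTC: 11:55 PM + 8:00 = 7:55 AM on Jul 20.
+7 hours → arrive 2:55 PM UTC on Jul 20.
Flight 2 in UTC: 2:22 PM − 5:45 = 8:37 AM on Jul 20.
+12 hours 45 minutes → arrive 9:22 PM UTC on Jul 20.
Flight 1 lands earlier by 6 hours 27 minutes.

the first, by 6 hours 27 minutes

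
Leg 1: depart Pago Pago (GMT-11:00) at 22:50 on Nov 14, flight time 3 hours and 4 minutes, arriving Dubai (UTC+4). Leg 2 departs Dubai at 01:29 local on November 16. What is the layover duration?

Convert departure to UTC: 22:50 + 11:00 = 09:50 UTC on Nov 15.
Add 3 hours and 4 minutes flight time → 12:54 UTC.
Dubai is UTC+4:00, so local arrival = 12:54 + 4:00 = 16:54 on Nov 15.
Layover = 01:29 − 16:54 (+1 day) = 8 hours 35 minutes.

8 hours 35 minutes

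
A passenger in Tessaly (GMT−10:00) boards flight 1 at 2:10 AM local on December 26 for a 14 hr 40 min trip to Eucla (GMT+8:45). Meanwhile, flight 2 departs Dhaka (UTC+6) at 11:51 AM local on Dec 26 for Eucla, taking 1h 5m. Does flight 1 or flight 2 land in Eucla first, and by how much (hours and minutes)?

the second, by 19 hours 54 minutes

Flight 1 in UTC: 2:10 AM + 10:00 = 12:10 PM on Dec 26.
+14 hours and 40 minutes → arrive 2:50 AM UTC on Dec 27.
Flight 2 in UTC: 11:51 AM − 6:00 = 5:51 AM on Dec 26.
+1 hour and 5 minutes → arrive 6:56 AM UTC on Dec 26.
Flight 2 lands earlier by 19 hours 54 minutes.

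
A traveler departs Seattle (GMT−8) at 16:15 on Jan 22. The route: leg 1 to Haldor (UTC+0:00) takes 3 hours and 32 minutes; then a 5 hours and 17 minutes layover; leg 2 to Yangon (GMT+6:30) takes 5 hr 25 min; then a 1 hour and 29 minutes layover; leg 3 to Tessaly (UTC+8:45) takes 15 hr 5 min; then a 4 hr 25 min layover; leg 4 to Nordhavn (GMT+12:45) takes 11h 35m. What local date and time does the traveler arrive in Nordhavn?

11:48 on January 25

Convert departure to UTC: 16:15 + 8:00 = 00:15 UTC on Jan 23.
Add 3 hours 32 minutes leg 1 → 03:47 UTC.
Add 5 hours 17 minutes layover in Haldor → 09:04 UTC.
Add 5 hours 25 minutes leg 2 → 14:29 UTC.
Add 1 hour and 29 minutes layover in Yangon → 15:58 UTC.
Add 15 hours and 5 minutes leg 3 → 07:03 UTC (Jan 24).
Add 4 hours and 25 minutes layover in Tessaly → 11:28 UTC.
Add 11 hours and 35 minutes leg 4 → 23:03 UTC.
Nordhavn is UTC+12:45, so local arrival = 23:03 + 12:45 = 11:48 on Jan 25.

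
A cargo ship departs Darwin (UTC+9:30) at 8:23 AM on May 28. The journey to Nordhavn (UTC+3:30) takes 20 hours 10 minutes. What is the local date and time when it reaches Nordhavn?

Nordhavn is 6:00 behind Darwin.
After 20 hours and 10 minutes it is 4:33 AM (May 29) in Darwin.
Shift by the zone difference: 4:33 AM − 6:00 = 10:33 PM on May 28 in Nordhavn.

10:33 PM on May 28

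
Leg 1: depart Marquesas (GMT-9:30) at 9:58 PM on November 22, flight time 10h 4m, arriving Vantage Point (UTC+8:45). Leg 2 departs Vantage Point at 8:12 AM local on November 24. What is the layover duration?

5 hours 55 minutes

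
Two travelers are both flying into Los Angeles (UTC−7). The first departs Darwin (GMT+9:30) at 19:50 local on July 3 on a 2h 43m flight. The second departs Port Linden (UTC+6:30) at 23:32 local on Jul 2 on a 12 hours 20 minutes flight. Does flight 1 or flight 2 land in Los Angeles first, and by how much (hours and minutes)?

the second, by 7 hours 41 minutes

Flight 1 in UTC: 19:50 − 9:30 = 10:20 on Jul 3.
+2 hours and 43 minutes → arrive 13:03 UTC on Jul 3.
Flight 2 in UTC: 23:32 − 6:30 = 17:02 on Jul 2.
+12 hours 20 minutes → arrive 05:22 UTC on Jul 3.
Flight 2 lands earlier by 7 hours 41 minutes.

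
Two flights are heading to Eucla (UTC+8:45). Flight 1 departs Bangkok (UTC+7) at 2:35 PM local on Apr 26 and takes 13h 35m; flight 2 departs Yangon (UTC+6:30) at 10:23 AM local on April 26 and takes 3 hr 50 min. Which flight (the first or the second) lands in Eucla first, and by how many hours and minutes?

Flight 1 in UTC: 2:35 PM − 7:00 = 7:35 AM on Apr 26.
+13 hours 35 minutes → arrive 9:10 PM UTC on Apr 26.
Flight 2 in UTC: 10:23 AM − 6:30 = 3:53 AM on Apr 26.
+3 hours and 50 minutes → arrive 7:43 AM UTC on Apr 26.
Flight 2 lands earlier by 13 hours 27 minutes.

the second, by 13 hours 27 minutes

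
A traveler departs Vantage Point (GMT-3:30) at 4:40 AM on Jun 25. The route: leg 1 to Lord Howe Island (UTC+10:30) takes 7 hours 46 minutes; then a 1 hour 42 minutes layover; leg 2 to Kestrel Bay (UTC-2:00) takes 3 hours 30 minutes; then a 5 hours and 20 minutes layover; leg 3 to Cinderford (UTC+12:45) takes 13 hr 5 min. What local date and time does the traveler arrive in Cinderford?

4:18 AM on June 27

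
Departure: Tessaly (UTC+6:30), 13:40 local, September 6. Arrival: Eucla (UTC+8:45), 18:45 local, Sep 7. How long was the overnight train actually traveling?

Departure in UTC: 13:40 − 6:30 = 07:10 on Sep 6.
Arrival in UTC: 18:45 − 8:45 = 10:00 on Sep 7.
Elapsed = 10:00 − 07:10 (+1 day) = 26 hours 50 minutes.

26 hours 50 minutes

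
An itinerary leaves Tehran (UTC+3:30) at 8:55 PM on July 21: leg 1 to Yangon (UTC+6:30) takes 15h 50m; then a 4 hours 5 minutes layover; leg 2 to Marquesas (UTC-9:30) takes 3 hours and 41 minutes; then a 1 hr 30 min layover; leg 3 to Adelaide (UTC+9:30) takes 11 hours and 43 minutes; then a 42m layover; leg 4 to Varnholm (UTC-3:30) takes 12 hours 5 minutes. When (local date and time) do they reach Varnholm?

Convert departure to UTC: 8:55 PM − 3:30 = 5:25 PM UTC on Jul 21.
Add 15 hours 50 minutes leg 1 → 9:15 AM UTC (Jul 22).
Add 4 hours and 5 minutes layover in Yangon → 1:20 PM UTC.
Add 3 hours and 41 minutes leg 2 → 5:01 PM UTC.
Add 1 hour and 30 minutes layover in Marquesas → 6:31 PM UTC.
Add 11 hours 43 minutes leg 3 → 6:14 AM UTC (Jul 23).
Add 42 minutes layover in Adelaide → 6:56 AM UTC.
Add 12 hours and 5 minutes leg 4 → 7:01 PM UTC.
Varnholm is UTC−3:30, so local arrival = 7:01 PM − 3:30 = 3:31 PM on Jul 23.

3:31 PM on July 23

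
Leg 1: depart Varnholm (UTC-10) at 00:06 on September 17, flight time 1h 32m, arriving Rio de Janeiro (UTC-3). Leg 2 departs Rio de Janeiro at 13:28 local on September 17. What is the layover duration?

4 hours 50 minutes

Convert departure to UTC: 00:06 + 10:00 = 10:06 UTC on Sep 17.
Add 1 hour 32 minutes flight time → 11:38 UTC.
Rio de Janeiro is UTC−3:00, so local arrival = 11:38 − 3:00 = 08:38 on Sep 17.
Layover = 13:28 − 08:38 = 4 hours 50 minutes.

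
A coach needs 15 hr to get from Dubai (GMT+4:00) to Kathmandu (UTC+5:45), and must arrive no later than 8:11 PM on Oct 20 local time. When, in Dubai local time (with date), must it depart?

Target arrival in UTC: 8:11 PM − 5:45 = 2:26 PM on Oct 20.
Subtract 15 hours → departure 11:26 PM UTC on Oct 19.
Dubai is UTC+4:00: 11:26 PM + 4:00 = 3:26 AM on Oct 20.

3:26 AM on October 20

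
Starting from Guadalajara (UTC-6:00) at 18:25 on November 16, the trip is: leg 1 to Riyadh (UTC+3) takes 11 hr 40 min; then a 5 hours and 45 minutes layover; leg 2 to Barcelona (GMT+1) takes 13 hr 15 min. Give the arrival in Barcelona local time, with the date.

08:05 on Nov 18

Convert departure to UTC: 18:25 + 6:00 = 00:25 UTC on Nov 17.
Add 11 hours 40 minutes leg 1 → 12:05 UTC.
Add 5 hours and 45 minutes layover in Riyadh → 17:50 UTC.
Add 13 hours 15 minutes leg 2 → 07:05 UTC (Nov 18).
Barcelona is UTC+1:00, so local arrival = 07:05 + 1:00 = 08:05 on Nov 18.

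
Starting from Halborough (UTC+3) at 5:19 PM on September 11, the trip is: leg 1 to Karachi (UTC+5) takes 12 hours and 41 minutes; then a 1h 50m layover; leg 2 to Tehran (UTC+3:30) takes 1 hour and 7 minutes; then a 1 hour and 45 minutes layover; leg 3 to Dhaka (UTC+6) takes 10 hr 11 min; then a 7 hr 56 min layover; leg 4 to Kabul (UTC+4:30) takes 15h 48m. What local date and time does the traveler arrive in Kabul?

10:07 PM on September 13

Convert departure to UTC: 5:19 PM − 3:00 = 2:19 PM UTC on Sep 11.
Add 12 hours 41 minutes leg 1 → 3:00 AM UTC (Sep 12).
Add 1 hour and 50 minutes layover in Karachi → 4:50 AM UTC.
Add 1 hour and 7 minutes leg 2 → 5:57 AM UTC.
Add 1 hour and 45 minutes layover in Tehran → 7:42 AM UTC.
Add 10 hours and 11 minutes leg 3 → 5:53 PM UTC.
Add 7 hours 56 minutes layover in Dhaka → 1:49 AM UTC (Sep 13).
Add 15 hours and 48 minutes leg 4 → 5:37 PM UTC.
Kabul is UTC+4:30, so local arrival = 5:37 PM + 4:30 = 10:07 PM on Sep 13.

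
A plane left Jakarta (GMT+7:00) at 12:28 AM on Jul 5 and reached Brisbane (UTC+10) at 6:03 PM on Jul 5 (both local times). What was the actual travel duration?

14 hours 35 minutes

Brisbane is 3:00 ahead of Jakarta.
Clock-face elapsed time (ignoring zones) is 17 hours 35 minutes.
Actual elapsed = 17 hours 35 minutes − 3:00 = 14 hours 35 minutes.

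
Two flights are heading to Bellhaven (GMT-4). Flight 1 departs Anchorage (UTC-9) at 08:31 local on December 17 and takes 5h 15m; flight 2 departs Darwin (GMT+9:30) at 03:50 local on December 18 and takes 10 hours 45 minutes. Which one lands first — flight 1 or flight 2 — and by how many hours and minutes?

the first, by 6 hours 19 minutes

Flight 1 in UTC: 08:31 + 9:00 = 17:31 on Dec 17.
+5 hours and 15 minutes → arrive 22:46 UTC on Dec 17.
Flight 2 in UTC: 03:50 − 9:30 = 18:20 on Dec 17.
+10 hours 45 minutes → arrive 05:05 UTC on Dec 18.
Flight 1 lands earlier by 6 hours 19 minutes.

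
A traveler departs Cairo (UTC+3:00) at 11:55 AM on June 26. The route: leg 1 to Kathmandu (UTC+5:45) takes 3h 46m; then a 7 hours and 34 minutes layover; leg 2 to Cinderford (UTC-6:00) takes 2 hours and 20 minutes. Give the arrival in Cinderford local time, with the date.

Convert departure to UTC: 11:55 AM − 3:00 = 8:55 AM UTC on Jun 26.
Add 3 hours 46 minutes leg 1 → 12:41 PM UTC.
Add 7 hours 34 minutes layover in Kathmandu → 8:15 PM UTC.
Add 2 hours 20 minutes leg 2 → 10:35 PM UTC.
Cinderford is UTC−6:00, so local arrival = 10:35 PM − 6:00 = 4:35 PM on Jun 26.

4:35 PM on June 26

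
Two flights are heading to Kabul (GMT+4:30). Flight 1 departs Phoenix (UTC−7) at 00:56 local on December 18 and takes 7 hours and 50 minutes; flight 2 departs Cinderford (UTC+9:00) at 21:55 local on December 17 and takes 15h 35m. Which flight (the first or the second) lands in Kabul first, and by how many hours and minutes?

the second, by 11 hours 16 minutes

Flight 1 in UTC: 00:56 + 7:00 = 07:56 on Dec 18.
+7 hours and 50 minutes → arrive 15:46 UTC on Dec 18.
Flight 2 in UTC: 21:55 − 9:00 = 12:55 on Dec 17.
+15 hours and 35 minutes → arrive 04:30 UTC on Dec 18.
Flight 2 lands earlier by 11 hours 16 minutes.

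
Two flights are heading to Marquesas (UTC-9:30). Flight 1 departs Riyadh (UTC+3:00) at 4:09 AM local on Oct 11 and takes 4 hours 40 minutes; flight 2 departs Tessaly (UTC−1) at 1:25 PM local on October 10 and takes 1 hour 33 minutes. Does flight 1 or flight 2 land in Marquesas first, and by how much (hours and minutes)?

Flight 1 in UTC: 4:09 AM − 3:00 = 1:09 AM on Oct 11.
+4 hours and 40 minutes → arrive 5:49 AM UTC on Oct 11.
Flight 2 in UTC: 1:25 PM + 1:00 = 2:25 PM on Oct 10.
+1 hour and 33 minutes → arrive 3:58 PM UTC on Oct 10.
Flight 2 lands earlier by 13 hours 51 minutes.

the second, by 13 hours 51 minutes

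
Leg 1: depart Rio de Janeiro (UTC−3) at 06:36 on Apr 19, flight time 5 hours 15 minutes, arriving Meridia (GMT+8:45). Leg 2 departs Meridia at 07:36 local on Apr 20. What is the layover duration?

8 hours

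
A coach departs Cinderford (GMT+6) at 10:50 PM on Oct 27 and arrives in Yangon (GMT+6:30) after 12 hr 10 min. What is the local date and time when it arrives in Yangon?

11:30 AM on October 28

Convert departure to UTC: 10:50 PM − 6:00 = 4:50 PM UTC on Oct 27.
Add 12 hours 10 minutes travel time → 5:00 AM UTC (Oct 28).
Yangon is UTC+6:30, so local arrival = 5:00 AM + 6:30 = 11:30 AM on Oct 28.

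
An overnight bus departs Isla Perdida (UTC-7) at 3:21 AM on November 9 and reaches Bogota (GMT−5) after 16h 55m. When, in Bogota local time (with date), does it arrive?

10:16 PM on Nov 9

Convert departure to UTC: 3:21 AM + 7:00 = 10:21 AM UTC on Nov 9.
Add 16 hours and 55 minutes travel time → 3:16 AM UTC (Nov 10).
Bogota is UTC−5:00, so local arrival = 3:16 AM − 5:00 = 10:16 PM on Nov 9.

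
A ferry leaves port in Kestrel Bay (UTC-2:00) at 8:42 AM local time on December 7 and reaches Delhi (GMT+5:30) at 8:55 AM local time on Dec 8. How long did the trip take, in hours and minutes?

Departure in UTC: 8:42 AM + 2:00 = 10:42 AM on Dec 7.
Arrival in UTC: 8:55 AM − 5:30 = 3:25 AM on Dec 8.
Elapsed = 3:25 AM − 10:42 AM (+1 day) = 16 hours 43 minutes.

16 hours 43 minutes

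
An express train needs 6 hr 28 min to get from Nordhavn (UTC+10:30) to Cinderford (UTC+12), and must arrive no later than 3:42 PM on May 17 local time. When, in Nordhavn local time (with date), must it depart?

7:44 AM on May 17

Target arrival in UTC: 3:42 PM − 12:00 = 3:42 AM on May 17.
Subtract 6 hours and 28 minutes → departure 9:14 PM UTC on May 16.
Nordhavn is UTC+10:30: 9:14 PM + 10:30 = 7:44 AM on May 17.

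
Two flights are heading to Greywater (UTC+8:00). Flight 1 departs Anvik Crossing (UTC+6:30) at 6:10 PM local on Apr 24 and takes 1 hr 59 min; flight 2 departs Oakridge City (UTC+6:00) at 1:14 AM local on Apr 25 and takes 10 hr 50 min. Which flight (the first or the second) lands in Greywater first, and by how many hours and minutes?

Flight 1 in UTC: 6:10 PM − 6:30 = 11:40 AM on Apr 24.
+1 hour and 59 minutes → arrive 1:39 PM UTC on Apr 24.
Flight 2 in UTC: 1:14 AM − 6:00 = 7:14 PM on Apr 24.
+10 hours and 50 minutes → arrive 6:04 AM UTC on Apr 25.
Flight 1 lands earlier by 16 hours 25 minutes.

the first, by 16 hours 25 minutes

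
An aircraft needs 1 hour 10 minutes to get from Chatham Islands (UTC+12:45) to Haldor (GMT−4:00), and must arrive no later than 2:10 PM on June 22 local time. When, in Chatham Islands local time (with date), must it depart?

5:45 AM on Jun 23

Target arrival in UTC: 2:10 PM + 4:00 = 6:10 PM on Jun 22.
Subtract 1 hour 10 minutes → departure 5:00 PM UTC on Jun 22.
Chatham Islands is UTC+12:45: 5:00 PM + 12:45 = 5:45 AM on Jun 23.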